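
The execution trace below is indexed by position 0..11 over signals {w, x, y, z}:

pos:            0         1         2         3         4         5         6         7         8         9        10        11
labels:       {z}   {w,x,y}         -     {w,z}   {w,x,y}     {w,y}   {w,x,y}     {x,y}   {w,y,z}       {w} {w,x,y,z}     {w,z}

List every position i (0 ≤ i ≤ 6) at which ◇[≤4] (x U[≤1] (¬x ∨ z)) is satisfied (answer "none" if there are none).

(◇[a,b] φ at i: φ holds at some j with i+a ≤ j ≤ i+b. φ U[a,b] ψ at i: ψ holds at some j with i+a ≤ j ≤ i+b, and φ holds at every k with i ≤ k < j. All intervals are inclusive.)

Evaluate at each i in [0,6]:
  i=0: ✓ (witness j=0)
  i=1: ✓ (witness j=1)
  i=2: ✓ (witness j=2)
  i=3: ✓ (witness j=3)
  i=4: ✓ (witness j=4)
  i=5: ✓ (witness j=5)
  i=6: ✓ (witness j=7)

0, 1, 2, 3, 4, 5, 6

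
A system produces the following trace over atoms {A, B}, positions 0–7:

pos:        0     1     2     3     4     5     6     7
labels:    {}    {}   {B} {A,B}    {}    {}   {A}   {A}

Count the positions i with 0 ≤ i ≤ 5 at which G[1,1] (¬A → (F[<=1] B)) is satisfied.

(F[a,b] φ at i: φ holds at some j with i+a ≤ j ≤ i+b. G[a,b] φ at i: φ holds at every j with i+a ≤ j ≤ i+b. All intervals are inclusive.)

Evaluate at each i in [0,5]:
  i=0: ✓ (all of [1,1])
  i=1: ✓ (all of [2,2])
  i=2: ✓ (all of [3,3])
  i=3: ✗ (fails at j=4)
  i=4: ✗ (fails at j=5)
  i=5: ✓ (all of [6,6])
Positions where it holds: {0, 1, 2, 5} → 4.

4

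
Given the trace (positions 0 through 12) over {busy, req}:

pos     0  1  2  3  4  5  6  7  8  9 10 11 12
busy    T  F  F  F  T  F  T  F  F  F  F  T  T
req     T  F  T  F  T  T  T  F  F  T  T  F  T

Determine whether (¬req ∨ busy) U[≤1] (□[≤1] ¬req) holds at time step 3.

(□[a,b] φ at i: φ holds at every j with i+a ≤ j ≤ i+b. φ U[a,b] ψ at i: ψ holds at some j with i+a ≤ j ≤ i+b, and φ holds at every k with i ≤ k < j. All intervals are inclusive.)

False

Need some j in [3,4] with □[≤1] ¬req, and (¬req ∨ busy) at every k in [3,j-1].
  j=3: □[≤1] ¬req — fails at 4.
  j=4: □[≤1] ¬req — fails at 4.
No j in the window works → until fails.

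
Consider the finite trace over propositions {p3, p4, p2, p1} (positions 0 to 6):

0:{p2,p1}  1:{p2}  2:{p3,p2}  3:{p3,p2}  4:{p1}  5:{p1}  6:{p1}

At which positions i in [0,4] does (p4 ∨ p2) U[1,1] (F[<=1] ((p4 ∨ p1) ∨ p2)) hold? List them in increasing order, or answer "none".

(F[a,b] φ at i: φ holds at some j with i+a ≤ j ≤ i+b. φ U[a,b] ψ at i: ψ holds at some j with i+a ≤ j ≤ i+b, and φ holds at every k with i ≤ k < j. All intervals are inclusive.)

0, 1, 2, 3

Evaluate at each i in [0,4]:
  i=0: ✓ (rhs at j=1; lhs holds on [0,0])
  i=1: ✓ (rhs at j=2; lhs holds on [1,1])
  i=2: ✓ (rhs at j=3; lhs holds on [2,2])
  i=3: ✓ (rhs at j=4; lhs holds on [3,3])
  i=4: ✗ (lhs fails at k=4 before rhs at j=5)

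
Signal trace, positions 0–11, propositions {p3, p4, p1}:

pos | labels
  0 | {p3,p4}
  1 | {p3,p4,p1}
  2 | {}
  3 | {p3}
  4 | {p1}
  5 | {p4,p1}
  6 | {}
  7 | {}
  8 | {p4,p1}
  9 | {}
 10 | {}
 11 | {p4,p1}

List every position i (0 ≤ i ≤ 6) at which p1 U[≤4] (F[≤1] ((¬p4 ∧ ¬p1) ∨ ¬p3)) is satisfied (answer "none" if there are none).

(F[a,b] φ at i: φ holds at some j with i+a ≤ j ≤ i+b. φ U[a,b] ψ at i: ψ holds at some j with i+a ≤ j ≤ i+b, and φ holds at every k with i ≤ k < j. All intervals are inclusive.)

Evaluate at each i in [0,6]:
  i=0: ✗ (lhs fails at k=0 before rhs at j=1)
  i=1: ✓ (rhs at j=1)
  i=2: ✓ (rhs at j=2)
  i=3: ✓ (rhs at j=3)
  i=4: ✓ (rhs at j=4)
  i=5: ✓ (rhs at j=5)
  i=6: ✓ (rhs at j=6)

1, 2, 3, 4, 5, 6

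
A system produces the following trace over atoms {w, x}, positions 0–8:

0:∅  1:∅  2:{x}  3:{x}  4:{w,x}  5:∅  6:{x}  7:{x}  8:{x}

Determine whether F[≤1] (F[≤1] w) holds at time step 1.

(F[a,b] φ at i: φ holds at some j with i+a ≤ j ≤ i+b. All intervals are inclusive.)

Check F[≤1] w at each j in [1,2]:
  j=1: fails (none in [1,2])
  j=2: fails (none in [2,3])
No position in the window satisfies it → formula fails.

Does not hold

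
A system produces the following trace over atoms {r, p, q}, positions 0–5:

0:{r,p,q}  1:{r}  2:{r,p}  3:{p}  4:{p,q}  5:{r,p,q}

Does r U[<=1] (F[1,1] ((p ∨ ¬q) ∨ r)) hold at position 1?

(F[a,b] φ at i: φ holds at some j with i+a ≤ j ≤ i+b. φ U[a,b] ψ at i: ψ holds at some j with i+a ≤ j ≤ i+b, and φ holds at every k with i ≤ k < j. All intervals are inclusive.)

Need some j in [1,2] with F[1,1] ((p ∨ ¬q) ∨ r), and r at every k in [1,j-1].
  j=1: F[1,1] ((p ∨ ¬q) ∨ r) holds; no prefix to check → satisfied.

Yes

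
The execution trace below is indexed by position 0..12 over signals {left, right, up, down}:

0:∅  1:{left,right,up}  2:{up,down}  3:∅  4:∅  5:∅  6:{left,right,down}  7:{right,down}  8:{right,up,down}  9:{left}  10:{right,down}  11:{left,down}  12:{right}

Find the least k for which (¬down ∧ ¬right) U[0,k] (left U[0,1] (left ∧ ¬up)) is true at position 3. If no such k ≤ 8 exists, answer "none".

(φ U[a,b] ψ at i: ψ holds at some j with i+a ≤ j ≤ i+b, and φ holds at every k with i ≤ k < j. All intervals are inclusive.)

3

Need earliest j ≥ 3 with (left U[0,1] (left ∧ ¬up)), and (¬down ∧ ¬right) at every k in [3,j-1].
  j=3: rhs fails.
  j=4: rhs fails.
  j=5: rhs fails.
  j=6: rhs holds; lhs holds on [3,5]. k = 3.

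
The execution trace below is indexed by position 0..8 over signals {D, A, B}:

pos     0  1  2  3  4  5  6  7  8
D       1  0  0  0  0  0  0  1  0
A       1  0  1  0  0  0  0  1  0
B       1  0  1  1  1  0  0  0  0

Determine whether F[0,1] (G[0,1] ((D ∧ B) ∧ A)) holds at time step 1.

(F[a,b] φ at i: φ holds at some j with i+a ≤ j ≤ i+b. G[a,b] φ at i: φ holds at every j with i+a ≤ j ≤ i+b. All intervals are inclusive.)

No

Check G[0,1] ((D ∧ B) ∧ A) at each j in [1,2]:
  j=1: fails at 1
  j=2: fails at 2
No position in the window satisfies it → formula fails.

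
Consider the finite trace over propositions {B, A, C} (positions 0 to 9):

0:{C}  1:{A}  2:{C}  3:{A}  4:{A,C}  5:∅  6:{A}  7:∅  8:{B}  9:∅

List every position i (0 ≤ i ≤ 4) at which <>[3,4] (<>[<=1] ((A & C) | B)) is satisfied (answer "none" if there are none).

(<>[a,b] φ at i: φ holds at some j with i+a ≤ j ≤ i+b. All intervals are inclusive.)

Evaluate at each i in [0,4]:
  i=0: ✓ (witness j=3)
  i=1: ✓ (witness j=4)
  i=2: ✗ (none in [5,6])
  i=3: ✓ (witness j=7)
  i=4: ✓ (witness j=7)

0, 1, 3, 4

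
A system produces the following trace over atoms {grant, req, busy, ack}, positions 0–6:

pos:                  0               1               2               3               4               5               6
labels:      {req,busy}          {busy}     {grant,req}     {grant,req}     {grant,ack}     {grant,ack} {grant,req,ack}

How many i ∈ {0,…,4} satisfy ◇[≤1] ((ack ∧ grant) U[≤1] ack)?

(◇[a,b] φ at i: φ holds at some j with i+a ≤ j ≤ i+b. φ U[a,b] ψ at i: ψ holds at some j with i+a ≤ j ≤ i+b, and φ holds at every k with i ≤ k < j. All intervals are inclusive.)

Evaluate at each i in [0,4]:
  i=0: ✗ (none in [0,1])
  i=1: ✗ (none in [1,2])
  i=2: ✗ (none in [2,3])
  i=3: ✓ (witness j=4)
  i=4: ✓ (witness j=4)
Positions where it holds: {3, 4} → 2.

2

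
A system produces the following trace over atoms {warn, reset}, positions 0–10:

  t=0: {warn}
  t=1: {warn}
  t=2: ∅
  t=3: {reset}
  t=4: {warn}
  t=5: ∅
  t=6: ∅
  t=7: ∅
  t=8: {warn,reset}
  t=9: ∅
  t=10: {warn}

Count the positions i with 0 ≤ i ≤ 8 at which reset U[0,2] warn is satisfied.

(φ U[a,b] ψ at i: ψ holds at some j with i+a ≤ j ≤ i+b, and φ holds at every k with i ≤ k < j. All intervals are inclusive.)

5

Evaluate at each i in [0,8]:
  i=0: ✓ (rhs at j=0)
  i=1: ✓ (rhs at j=1)
  i=2: ✗ (lhs fails at k=2 before rhs at j=4)
  i=3: ✓ (rhs at j=4; lhs holds on [3,3])
  i=4: ✓ (rhs at j=4)
  i=5: ✗ (no rhs in [5,7])
  i=6: ✗ (lhs fails at k=6 before rhs at j=8)
  i=7: ✗ (lhs fails at k=7 before rhs at j=8)
  i=8: ✓ (rhs at j=8)
Positions where it holds: {0, 1, 3, 4, 8} → 5.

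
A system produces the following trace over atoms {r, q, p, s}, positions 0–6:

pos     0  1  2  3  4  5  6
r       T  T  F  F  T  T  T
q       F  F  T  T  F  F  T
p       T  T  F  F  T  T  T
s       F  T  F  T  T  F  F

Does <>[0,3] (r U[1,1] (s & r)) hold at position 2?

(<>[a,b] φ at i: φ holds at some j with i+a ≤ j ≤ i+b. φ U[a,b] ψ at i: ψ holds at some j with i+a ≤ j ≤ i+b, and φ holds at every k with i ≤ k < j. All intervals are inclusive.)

No

Check (r U[1,1] (s & r)) at each j in [2,5]:
  j=2: fails
  j=3: fails
  j=4: fails
  j=5: fails
No position in the window satisfies it → formula fails.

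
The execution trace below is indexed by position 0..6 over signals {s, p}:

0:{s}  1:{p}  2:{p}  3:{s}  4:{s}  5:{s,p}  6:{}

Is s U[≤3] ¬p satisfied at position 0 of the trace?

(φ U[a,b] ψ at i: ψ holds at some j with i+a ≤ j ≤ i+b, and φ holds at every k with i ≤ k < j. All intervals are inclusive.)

Need some j in [0,3] with ¬p, and s at every k in [0,j-1].
  j=0: ¬p holds; no prefix to check → satisfied.

Yes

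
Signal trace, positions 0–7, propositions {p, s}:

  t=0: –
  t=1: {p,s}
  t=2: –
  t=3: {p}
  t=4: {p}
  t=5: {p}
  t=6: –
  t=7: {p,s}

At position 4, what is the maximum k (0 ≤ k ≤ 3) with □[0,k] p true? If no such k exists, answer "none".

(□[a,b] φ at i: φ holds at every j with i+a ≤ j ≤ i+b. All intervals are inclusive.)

1

p must hold from j=4 onward; find where it first fails.
  j=4: holds
  j=5: holds
  j=6: fails
Holds on [4,5], so largest k = 1.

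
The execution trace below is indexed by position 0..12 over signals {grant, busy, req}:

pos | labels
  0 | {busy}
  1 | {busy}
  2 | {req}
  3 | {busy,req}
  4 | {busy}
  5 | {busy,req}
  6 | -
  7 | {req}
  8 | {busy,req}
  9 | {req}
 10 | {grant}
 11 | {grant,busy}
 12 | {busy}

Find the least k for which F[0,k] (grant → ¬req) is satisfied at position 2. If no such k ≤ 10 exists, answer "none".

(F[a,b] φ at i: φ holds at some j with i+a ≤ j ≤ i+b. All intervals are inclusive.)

Scan j = 2,3,… for (grant → ¬req):
  j=2: holds
First hit at j=2, so smallest k = 2-2 = 0.

0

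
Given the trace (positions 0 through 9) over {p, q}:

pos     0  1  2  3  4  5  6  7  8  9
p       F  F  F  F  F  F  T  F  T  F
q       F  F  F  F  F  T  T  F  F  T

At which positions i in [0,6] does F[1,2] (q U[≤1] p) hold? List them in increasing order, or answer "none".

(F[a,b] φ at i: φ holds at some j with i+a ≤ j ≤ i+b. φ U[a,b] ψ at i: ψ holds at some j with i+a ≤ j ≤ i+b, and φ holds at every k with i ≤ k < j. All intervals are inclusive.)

Evaluate at each i in [0,6]:
  i=0: ✗ (none in [1,2])
  i=1: ✗ (none in [2,3])
  i=2: ✗ (none in [3,4])
  i=3: ✓ (witness j=5)
  i=4: ✓ (witness j=5)
  i=5: ✓ (witness j=6)
  i=6: ✓ (witness j=8)

3, 4, 5, 6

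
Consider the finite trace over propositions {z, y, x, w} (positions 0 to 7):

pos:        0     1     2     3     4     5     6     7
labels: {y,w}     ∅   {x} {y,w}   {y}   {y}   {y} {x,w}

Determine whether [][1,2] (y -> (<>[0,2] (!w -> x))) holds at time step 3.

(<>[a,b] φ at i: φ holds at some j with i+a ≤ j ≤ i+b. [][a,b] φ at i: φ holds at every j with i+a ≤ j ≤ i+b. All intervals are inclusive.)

Check (y -> (<>[0,2] (!w -> x))) at every j in [4,5]:
  j=4: antecedent true; consequent fails (none in [4,6]) → ✗
  j=5: antecedent true; consequent holds (witness at 7) → ✓
Fails at j=4 → formula fails.

Does not hold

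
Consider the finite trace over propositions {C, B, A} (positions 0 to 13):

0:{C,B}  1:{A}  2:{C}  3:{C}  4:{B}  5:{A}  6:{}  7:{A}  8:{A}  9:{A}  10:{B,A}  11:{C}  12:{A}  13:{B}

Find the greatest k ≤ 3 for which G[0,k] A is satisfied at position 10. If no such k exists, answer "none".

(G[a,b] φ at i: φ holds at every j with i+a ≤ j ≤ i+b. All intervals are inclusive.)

A must hold from j=10 onward; find where it first fails.
  j=10: holds
  j=11: fails
Holds on [10,10], so largest k = 0.

0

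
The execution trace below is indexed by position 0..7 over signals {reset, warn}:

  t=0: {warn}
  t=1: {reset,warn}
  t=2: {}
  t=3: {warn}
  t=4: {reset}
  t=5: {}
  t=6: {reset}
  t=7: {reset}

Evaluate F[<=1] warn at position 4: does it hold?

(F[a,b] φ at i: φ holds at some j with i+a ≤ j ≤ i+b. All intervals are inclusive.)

Does not hold

Check warn at each j in [4,5]:
  j=4: false
  j=5: false
No position in the window satisfies it → formula fails.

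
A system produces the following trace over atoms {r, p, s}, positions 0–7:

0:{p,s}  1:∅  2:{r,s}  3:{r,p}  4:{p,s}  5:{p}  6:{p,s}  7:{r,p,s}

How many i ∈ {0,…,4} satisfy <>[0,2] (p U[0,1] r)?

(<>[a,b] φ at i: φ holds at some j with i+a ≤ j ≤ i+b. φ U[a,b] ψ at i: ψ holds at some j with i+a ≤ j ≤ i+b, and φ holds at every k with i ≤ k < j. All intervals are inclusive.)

Evaluate at each i in [0,4]:
  i=0: ✓ (witness j=2)
  i=1: ✓ (witness j=2)
  i=2: ✓ (witness j=2)
  i=3: ✓ (witness j=3)
  i=4: ✓ (witness j=6)
Positions where it holds: {0, 1, 2, 3, 4} → 5.

5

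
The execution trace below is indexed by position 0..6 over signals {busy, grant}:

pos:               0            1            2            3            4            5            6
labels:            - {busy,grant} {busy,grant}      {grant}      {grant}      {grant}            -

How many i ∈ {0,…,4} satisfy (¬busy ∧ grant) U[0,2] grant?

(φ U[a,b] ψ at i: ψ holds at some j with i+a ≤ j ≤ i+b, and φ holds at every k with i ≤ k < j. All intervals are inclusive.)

4

Evaluate at each i in [0,4]:
  i=0: ✗ (lhs fails at k=0 before rhs at j=1)
  i=1: ✓ (rhs at j=1)
  i=2: ✓ (rhs at j=2)
  i=3: ✓ (rhs at j=3)
  i=4: ✓ (rhs at j=4)
Positions where it holds: {1, 2, 3, 4} → 4.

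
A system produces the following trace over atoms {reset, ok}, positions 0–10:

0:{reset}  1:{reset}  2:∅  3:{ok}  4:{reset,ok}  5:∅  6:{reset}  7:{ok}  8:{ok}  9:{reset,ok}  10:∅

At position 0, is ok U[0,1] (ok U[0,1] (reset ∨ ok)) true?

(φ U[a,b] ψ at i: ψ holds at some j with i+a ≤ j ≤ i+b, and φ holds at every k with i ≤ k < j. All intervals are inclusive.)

Need some j in [0,1] with (ok U[0,1] (reset ∨ ok)), and ok at every k in [0,j-1].
  j=0: (ok U[0,1] (reset ∨ ok)) holds; no prefix to check → satisfied.

Yes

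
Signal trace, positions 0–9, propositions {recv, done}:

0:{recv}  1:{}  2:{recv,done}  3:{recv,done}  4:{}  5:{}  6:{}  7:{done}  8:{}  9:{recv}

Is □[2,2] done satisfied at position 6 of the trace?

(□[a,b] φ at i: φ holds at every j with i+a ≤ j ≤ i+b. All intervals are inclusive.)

Check done at every j in [8,8]:
  j=8: false
Fails at j=8 → formula fails.

No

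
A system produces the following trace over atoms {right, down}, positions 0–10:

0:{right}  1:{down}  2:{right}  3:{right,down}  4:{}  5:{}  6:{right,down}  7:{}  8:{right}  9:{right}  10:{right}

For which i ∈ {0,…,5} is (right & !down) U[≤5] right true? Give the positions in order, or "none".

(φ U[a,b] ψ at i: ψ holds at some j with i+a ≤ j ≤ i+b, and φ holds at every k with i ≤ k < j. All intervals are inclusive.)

0, 2, 3

Evaluate at each i in [0,5]:
  i=0: ✓ (rhs at j=0)
  i=1: ✗ (lhs fails at k=1 before rhs at j=2)
  i=2: ✓ (rhs at j=2)
  i=3: ✓ (rhs at j=3)
  i=4: ✗ (lhs fails at k=4 before rhs at j=6)
  i=5: ✗ (lhs fails at k=5 before rhs at j=6)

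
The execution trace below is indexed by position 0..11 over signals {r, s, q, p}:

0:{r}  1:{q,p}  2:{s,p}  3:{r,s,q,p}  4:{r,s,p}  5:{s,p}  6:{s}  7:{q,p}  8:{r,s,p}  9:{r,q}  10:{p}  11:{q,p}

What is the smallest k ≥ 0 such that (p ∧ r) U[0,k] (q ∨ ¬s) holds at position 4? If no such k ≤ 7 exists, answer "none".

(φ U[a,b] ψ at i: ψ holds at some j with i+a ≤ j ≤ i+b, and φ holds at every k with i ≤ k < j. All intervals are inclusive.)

none

Need earliest j ≥ 4 with (q ∨ ¬s), and (p ∧ r) at every k in [4,j-1].
  j=4: rhs fails.
  j=5: rhs fails.
  j=6: rhs fails.
  j=7: rhs holds but lhs fails at k=5.
  j=8: rhs fails.
  j=9: rhs holds but lhs fails at k=5.
  j=10: rhs holds but lhs fails at k=5.
  j=11: rhs holds but lhs fails at k=5.
No witness within the range → none.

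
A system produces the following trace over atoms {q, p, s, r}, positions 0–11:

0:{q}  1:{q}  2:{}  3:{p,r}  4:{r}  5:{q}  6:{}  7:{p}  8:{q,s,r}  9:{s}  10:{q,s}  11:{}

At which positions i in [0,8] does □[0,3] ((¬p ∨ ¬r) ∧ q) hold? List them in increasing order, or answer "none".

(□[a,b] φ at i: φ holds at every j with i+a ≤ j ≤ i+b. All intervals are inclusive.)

Evaluate at each i in [0,8]:
  i=0: ✗ (fails at j=2)
  i=1: ✗ (fails at j=2)
  i=2: ✗ (fails at j=2)
  i=3: ✗ (fails at j=3)
  i=4: ✗ (fails at j=4)
  i=5: ✗ (fails at j=6)
  i=6: ✗ (fails at j=6)
  i=7: ✗ (fails at j=7)
  i=8: ✗ (fails at j=9)

none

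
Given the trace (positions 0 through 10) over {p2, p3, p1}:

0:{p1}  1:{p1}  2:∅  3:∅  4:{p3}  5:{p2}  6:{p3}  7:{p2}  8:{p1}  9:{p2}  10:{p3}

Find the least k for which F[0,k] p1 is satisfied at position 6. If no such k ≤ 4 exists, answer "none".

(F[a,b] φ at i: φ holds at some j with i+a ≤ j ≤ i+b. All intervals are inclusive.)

2

Scan j = 6,7,… for p1:
  j=6: fails
  j=7: fails
  j=8: holds
First hit at j=8, so smallest k = 8-6 = 2.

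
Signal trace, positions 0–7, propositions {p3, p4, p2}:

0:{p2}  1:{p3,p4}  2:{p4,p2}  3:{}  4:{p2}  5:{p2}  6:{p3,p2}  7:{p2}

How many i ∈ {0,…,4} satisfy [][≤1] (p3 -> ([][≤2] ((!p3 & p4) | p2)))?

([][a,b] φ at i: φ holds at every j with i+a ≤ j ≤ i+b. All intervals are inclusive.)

Evaluate at each i in [0,4]:
  i=0: ✗ (fails at j=1)
  i=1: ✗ (fails at j=1)
  i=2: ✓ (all of [2,3])
  i=3: ✓ (all of [3,4])
  i=4: ✓ (all of [4,5])
Positions where it holds: {2, 3, 4} → 3.

3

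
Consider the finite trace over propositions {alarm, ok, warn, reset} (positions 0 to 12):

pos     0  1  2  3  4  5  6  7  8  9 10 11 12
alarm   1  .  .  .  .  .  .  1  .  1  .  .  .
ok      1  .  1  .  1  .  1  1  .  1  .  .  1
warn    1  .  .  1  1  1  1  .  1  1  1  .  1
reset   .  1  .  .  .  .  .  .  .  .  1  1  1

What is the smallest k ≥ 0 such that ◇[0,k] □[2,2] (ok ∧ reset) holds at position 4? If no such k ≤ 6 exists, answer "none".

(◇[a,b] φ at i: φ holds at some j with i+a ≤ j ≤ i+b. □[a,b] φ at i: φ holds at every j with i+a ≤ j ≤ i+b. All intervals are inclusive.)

6

Scan j = 4,5,… for □[2,2] (ok ∧ reset):
  j=4: fails
  j=5: fails
  j=6: fails
  j=7: fails
  j=8: fails
  j=9: fails
  j=10: holds
First hit at j=10, so smallest k = 10-4 = 6.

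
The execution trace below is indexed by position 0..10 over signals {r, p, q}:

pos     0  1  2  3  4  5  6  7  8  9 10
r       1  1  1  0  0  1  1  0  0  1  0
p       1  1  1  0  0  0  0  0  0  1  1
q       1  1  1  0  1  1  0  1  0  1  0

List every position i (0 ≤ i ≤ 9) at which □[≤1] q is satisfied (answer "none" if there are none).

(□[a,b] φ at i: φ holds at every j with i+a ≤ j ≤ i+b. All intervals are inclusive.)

0, 1, 4

Evaluate at each i in [0,9]:
  i=0: ✓ (all of [0,1])
  i=1: ✓ (all of [1,2])
  i=2: ✗ (fails at j=3)
  i=3: ✗ (fails at j=3)
  i=4: ✓ (all of [4,5])
  i=5: ✗ (fails at j=6)
  i=6: ✗ (fails at j=6)
  i=7: ✗ (fails at j=8)
  i=8: ✗ (fails at j=8)
  i=9: ✗ (fails at j=10)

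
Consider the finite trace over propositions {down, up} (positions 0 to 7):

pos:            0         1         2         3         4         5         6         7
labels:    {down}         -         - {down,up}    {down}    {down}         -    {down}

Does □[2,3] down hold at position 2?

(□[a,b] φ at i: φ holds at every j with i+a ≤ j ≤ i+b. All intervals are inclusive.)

Check down at every j in [4,5]:
  j=4: true
  j=5: true
All positions satisfy it → formula holds.

Holds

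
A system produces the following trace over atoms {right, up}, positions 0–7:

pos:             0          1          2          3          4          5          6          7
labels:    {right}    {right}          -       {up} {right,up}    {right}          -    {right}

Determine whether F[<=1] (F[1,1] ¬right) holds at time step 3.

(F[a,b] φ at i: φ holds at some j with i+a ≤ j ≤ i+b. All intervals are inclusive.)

Check F[1,1] ¬right at each j in [3,4]:
  j=3: fails (none in [4,4])
  j=4: fails (none in [5,5])
No position in the window satisfies it → formula fails.

No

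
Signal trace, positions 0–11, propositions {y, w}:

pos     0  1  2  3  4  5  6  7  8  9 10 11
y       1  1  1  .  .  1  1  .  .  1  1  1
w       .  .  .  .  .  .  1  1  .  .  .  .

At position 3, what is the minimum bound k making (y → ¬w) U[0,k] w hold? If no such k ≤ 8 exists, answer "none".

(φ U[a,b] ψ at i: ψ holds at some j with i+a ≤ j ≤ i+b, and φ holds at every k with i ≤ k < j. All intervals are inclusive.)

Need earliest j ≥ 3 with w, and (y → ¬w) at every k in [3,j-1].
  j=3: rhs fails.
  j=4: rhs fails.
  j=5: rhs fails.
  j=6: rhs holds; lhs holds on [3,5]. k = 3.

3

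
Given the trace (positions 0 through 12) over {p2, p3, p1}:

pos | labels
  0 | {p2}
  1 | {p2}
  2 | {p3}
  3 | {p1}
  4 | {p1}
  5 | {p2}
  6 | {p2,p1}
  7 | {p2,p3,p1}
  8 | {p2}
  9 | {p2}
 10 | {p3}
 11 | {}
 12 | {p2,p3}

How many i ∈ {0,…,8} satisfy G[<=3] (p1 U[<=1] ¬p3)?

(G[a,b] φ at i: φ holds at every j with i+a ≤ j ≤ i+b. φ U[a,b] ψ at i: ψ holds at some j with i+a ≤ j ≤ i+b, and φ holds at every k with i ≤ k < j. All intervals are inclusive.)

Evaluate at each i in [0,8]:
  i=0: ✗ (fails at j=2)
  i=1: ✗ (fails at j=2)
  i=2: ✗ (fails at j=2)
  i=3: ✓ (all of [3,6])
  i=4: ✓ (all of [4,7])
  i=5: ✓ (all of [5,8])
  i=6: ✓ (all of [6,9])
  i=7: ✗ (fails at j=10)
  i=8: ✗ (fails at j=10)
Positions where it holds: {3, 4, 5, 6} → 4.

4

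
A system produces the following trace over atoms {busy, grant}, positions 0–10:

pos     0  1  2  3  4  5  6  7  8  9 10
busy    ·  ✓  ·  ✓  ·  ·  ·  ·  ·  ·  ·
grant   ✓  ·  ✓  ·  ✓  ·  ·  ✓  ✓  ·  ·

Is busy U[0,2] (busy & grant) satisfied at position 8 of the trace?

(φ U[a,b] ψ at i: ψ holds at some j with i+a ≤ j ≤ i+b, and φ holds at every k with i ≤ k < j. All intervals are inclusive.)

False

Need some j in [8,10] with (busy & grant), and busy at every k in [8,j-1].
  j=8: (busy & grant) false.
  j=9: (busy & grant) false.
  j=10: (busy & grant) false.
No j in the window works → until fails.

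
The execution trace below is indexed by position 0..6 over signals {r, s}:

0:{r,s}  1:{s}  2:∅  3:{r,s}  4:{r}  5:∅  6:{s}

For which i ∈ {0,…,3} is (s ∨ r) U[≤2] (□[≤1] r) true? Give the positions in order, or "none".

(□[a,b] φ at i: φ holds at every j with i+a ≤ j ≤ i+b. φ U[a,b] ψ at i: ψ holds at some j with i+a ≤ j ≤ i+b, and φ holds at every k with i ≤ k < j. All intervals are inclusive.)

Evaluate at each i in [0,3]:
  i=0: ✗ (no rhs in [0,2])
  i=1: ✗ (lhs fails at k=2 before rhs at j=3)
  i=2: ✗ (lhs fails at k=2 before rhs at j=3)
  i=3: ✓ (rhs at j=3)

3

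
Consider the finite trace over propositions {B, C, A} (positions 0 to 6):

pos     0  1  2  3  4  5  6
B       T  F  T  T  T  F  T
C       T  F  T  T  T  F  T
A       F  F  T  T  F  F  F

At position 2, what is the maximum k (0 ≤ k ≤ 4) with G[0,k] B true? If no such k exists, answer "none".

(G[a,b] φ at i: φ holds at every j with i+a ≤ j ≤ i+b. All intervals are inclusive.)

B must hold from j=2 onward; find where it first fails.
  j=2: holds
  j=3: holds
  j=4: holds
  j=5: fails
Holds on [2,4], so largest k = 2.

2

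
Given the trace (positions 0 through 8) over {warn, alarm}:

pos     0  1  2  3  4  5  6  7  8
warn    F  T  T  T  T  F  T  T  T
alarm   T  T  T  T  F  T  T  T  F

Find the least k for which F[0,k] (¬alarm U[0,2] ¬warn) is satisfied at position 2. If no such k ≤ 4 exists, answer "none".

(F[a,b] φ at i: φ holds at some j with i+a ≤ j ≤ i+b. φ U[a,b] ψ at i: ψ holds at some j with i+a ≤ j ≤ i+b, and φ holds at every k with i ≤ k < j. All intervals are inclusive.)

Scan j = 2,3,… for (¬alarm U[0,2] ¬warn):
  j=2: fails
  j=3: fails
  j=4: holds
First hit at j=4, so smallest k = 4-2 = 2.

2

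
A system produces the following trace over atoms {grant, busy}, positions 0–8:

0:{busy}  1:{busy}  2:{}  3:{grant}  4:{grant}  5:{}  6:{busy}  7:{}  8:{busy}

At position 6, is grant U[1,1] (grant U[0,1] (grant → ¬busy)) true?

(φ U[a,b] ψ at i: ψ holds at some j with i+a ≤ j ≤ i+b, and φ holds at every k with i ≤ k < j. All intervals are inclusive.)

Need some j in [7,7] with (grant U[0,1] (grant → ¬busy)), and grant at every k in [6,j-1].
  j=7: (grant U[0,1] (grant → ¬busy)) holds, but grant fails at k=6 → not this j.
No j in the window works → until fails.

Does not hold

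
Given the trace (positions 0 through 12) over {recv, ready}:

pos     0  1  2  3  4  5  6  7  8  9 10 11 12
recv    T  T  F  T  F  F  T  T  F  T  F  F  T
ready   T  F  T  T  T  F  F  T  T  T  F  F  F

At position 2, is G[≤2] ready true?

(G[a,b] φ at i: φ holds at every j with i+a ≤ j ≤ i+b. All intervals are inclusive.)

Holds

Check ready at every j in [2,4]:
  j=2: true
  j=3: true
  j=4: true
All positions satisfy it → formula holds.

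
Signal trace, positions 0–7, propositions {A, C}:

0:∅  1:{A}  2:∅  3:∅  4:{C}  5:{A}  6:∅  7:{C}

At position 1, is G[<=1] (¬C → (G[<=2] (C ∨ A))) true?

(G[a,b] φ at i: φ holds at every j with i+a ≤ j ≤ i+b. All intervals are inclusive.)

Does not hold

Check (¬C → (G[<=2] (C ∨ A))) at every j in [1,2]:
  j=1: antecedent true; consequent fails at 2 → ✗
  j=2: antecedent true; consequent fails at 2 → ✗
Fails at j=1 → formula fails.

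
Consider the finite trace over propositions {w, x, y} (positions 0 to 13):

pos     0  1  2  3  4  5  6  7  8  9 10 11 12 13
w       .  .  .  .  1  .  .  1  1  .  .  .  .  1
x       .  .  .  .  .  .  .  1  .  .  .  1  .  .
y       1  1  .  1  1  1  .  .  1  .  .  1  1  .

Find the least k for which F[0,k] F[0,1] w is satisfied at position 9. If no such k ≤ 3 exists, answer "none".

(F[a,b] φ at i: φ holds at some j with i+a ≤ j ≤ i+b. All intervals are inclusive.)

Scan j = 9,10,… for F[0,1] w:
  j=9: fails
  j=10: fails
  j=11: fails
  j=12: holds
First hit at j=12, so smallest k = 12-9 = 3.

3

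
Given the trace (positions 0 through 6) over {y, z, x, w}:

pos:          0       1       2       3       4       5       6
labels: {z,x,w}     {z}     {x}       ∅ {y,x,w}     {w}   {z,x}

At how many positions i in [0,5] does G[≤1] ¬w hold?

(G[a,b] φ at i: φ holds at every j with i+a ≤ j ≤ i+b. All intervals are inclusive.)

2

Evaluate at each i in [0,5]:
  i=0: ✗ (fails at j=0)
  i=1: ✓ (all of [1,2])
  i=2: ✓ (all of [2,3])
  i=3: ✗ (fails at j=4)
  i=4: ✗ (fails at j=4)
  i=5: ✗ (fails at j=5)
Positions where it holds: {1, 2} → 2.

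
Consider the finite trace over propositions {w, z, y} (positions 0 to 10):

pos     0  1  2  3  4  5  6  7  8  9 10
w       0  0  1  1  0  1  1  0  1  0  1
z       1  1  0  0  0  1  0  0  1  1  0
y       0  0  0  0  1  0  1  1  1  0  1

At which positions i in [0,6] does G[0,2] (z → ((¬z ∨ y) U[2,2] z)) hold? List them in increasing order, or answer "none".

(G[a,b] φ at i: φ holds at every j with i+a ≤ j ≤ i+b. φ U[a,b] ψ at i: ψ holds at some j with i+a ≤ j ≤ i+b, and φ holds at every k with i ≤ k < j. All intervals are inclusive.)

Evaluate at each i in [0,6]:
  i=0: ✗ (fails at j=0)
  i=1: ✗ (fails at j=1)
  i=2: ✓ (all of [2,4])
  i=3: ✗ (fails at j=5)
  i=4: ✗ (fails at j=5)
  i=5: ✗ (fails at j=5)
  i=6: ✗ (fails at j=8)

2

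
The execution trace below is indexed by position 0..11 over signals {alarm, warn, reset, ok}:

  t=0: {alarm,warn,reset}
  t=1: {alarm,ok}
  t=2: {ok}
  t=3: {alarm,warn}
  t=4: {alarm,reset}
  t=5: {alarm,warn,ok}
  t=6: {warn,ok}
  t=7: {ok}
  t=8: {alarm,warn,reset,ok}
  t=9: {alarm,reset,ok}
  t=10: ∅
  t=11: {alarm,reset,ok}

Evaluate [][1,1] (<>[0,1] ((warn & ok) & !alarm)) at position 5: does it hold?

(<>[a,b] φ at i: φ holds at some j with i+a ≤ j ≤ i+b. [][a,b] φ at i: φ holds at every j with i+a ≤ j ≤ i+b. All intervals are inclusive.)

Holds

Check <>[0,1] ((warn & ok) & !alarm) at every j in [6,6]:
  j=6: holds (witness at 6)
All positions satisfy it → formula holds.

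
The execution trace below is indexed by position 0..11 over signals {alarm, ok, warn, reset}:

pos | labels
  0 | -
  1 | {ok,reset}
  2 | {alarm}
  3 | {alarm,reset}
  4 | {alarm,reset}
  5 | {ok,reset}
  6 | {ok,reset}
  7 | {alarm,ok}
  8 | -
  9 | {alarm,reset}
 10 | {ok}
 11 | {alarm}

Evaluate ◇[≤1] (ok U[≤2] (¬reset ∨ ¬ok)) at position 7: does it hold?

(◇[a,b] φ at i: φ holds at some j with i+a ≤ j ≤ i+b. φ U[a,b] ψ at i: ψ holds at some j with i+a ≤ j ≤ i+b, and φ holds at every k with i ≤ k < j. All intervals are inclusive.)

True

Check (ok U[≤2] (¬reset ∨ ¬ok)) at each j in [7,8]:
  j=7: holds
  j=8: holds
Found at j=7 → formula holds.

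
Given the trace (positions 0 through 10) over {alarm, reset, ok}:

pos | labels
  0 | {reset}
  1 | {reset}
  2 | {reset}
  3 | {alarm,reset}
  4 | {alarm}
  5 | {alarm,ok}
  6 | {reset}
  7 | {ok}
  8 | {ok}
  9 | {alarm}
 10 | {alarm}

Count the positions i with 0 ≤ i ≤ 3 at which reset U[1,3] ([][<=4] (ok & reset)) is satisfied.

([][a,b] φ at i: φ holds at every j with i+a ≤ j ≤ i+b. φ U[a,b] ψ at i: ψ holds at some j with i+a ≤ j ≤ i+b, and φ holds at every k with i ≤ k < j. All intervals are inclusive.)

0

Evaluate at each i in [0,3]:
  i=0: ✗ (no rhs in [1,3])
  i=1: ✗ (no rhs in [2,4])
  i=2: ✗ (no rhs in [3,5])
  i=3: ✗ (no rhs in [4,6])
Positions where it holds: {} → 0.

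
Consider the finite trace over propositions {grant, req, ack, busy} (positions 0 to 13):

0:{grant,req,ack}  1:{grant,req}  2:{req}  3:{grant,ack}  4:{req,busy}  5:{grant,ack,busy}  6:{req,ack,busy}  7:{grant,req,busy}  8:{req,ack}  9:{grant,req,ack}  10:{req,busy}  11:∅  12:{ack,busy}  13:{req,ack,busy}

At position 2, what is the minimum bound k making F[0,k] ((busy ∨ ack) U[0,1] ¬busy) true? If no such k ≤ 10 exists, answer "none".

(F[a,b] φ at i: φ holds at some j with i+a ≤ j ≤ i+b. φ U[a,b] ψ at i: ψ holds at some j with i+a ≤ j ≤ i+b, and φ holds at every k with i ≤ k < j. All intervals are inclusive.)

0

Scan j = 2,3,… for ((busy ∨ ack) U[0,1] ¬busy):
  j=2: holds
First hit at j=2, so smallest k = 2-2 = 0.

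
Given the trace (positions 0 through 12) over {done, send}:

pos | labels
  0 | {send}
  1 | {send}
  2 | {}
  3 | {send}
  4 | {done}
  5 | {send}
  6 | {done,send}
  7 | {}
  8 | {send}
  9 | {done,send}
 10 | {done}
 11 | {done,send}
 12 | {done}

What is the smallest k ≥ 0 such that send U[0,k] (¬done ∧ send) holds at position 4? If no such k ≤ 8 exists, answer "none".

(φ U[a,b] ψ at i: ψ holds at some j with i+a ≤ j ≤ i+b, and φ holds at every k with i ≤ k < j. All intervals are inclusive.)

none

Need earliest j ≥ 4 with (¬done ∧ send), and send at every k in [4,j-1].
  j=4: rhs fails.
  j=5: rhs holds but lhs fails at k=4.
  j=6: rhs fails.
  j=7: rhs fails.
  j=8: rhs holds but lhs fails at k=4.
  j=9: rhs fails.
  j=10: rhs fails.
  j=11: rhs fails.
  j=12: rhs fails.
No witness within the range → none.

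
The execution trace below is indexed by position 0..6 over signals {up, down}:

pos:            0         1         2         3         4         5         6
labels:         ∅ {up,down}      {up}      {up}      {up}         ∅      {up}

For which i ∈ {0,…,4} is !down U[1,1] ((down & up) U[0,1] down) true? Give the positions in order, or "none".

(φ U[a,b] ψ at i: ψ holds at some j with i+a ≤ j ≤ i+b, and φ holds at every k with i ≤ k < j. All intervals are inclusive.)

Evaluate at each i in [0,4]:
  i=0: ✓ (rhs at j=1; lhs holds on [0,0])
  i=1: ✗ (no rhs in [2,2])
  i=2: ✗ (no rhs in [3,3])
  i=3: ✗ (no rhs in [4,4])
  i=4: ✗ (no rhs in [5,5])

0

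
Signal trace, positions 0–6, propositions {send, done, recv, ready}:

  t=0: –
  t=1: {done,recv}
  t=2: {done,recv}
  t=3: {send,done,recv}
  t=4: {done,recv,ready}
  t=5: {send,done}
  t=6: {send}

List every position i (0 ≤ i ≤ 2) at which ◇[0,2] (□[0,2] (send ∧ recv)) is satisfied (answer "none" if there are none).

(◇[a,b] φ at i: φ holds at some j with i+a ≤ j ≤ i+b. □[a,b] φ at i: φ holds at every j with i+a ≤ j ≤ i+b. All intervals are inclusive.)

none

Evaluate at each i in [0,2]:
  i=0: ✗ (none in [0,2])
  i=1: ✗ (none in [1,3])
  i=2: ✗ (none in [2,4])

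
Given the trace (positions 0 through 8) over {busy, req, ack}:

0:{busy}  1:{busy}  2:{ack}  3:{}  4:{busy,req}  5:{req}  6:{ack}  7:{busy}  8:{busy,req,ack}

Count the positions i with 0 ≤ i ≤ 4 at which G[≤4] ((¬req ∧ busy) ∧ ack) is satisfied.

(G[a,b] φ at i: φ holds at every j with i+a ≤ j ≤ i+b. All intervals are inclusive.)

Evaluate at each i in [0,4]:
  i=0: ✗ (fails at j=0)
  i=1: ✗ (fails at j=1)
  i=2: ✗ (fails at j=2)
  i=3: ✗ (fails at j=3)
  i=4: ✗ (fails at j=4)
Positions where it holds: {} → 0.

0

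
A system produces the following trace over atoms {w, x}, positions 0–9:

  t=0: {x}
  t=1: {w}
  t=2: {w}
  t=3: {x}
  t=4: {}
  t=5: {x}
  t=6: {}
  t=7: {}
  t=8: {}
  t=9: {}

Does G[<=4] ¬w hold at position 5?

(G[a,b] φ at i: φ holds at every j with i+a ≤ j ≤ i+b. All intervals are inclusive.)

Check ¬w at every j in [5,9]:
  j=5: true
  j=6: true
  j=7: true
  j=8: true
  j=9: true
All positions satisfy it → formula holds.

Yes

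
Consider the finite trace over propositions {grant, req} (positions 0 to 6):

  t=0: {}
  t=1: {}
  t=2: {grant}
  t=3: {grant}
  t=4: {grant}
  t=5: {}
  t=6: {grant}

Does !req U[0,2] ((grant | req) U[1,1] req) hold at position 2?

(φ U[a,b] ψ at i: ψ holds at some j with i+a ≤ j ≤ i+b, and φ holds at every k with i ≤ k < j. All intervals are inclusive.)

False

Need some j in [2,4] with ((grant | req) U[1,1] req), and !req at every k in [2,j-1].
  j=2: ((grant | req) U[1,1] req) — fails.
  j=3: ((grant | req) U[1,1] req) — fails.
  j=4: ((grant | req) U[1,1] req) — fails.
No j in the window works → until fails.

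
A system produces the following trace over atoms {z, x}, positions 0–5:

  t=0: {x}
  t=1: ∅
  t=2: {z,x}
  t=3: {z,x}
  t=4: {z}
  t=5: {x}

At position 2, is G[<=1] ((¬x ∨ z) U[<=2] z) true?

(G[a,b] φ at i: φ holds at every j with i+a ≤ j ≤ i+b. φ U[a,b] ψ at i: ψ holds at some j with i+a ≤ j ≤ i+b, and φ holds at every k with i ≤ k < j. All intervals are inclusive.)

Check ((¬x ∨ z) U[<=2] z) at every j in [2,3]:
  j=2: holds
  j=3: holds
All positions satisfy it → formula holds.

True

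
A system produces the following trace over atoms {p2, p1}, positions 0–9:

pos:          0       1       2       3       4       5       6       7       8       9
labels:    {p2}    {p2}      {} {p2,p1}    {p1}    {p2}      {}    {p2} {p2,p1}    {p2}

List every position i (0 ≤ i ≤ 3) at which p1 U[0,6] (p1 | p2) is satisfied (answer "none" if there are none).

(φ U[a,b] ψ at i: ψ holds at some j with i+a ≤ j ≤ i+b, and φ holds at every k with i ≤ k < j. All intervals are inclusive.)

0, 1, 3

Evaluate at each i in [0,3]:
  i=0: ✓ (rhs at j=0)
  i=1: ✓ (rhs at j=1)
  i=2: ✗ (lhs fails at k=2 before rhs at j=3)
  i=3: ✓ (rhs at j=3)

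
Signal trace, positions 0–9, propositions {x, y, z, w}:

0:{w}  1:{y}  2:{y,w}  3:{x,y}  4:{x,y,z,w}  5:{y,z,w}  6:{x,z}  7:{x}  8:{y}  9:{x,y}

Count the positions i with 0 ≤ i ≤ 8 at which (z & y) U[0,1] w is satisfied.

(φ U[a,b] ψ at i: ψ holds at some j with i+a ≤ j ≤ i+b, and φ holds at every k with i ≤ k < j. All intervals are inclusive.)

Evaluate at each i in [0,8]:
  i=0: ✓ (rhs at j=0)
  i=1: ✗ (lhs fails at k=1 before rhs at j=2)
  i=2: ✓ (rhs at j=2)
  i=3: ✗ (lhs fails at k=3 before rhs at j=4)
  i=4: ✓ (rhs at j=4)
  i=5: ✓ (rhs at j=5)
  i=6: ✗ (no rhs in [6,7])
  i=7: ✗ (no rhs in [7,8])
  i=8: ✗ (no rhs in [8,9])
Positions where it holds: {0, 2, 4, 5} → 4.

4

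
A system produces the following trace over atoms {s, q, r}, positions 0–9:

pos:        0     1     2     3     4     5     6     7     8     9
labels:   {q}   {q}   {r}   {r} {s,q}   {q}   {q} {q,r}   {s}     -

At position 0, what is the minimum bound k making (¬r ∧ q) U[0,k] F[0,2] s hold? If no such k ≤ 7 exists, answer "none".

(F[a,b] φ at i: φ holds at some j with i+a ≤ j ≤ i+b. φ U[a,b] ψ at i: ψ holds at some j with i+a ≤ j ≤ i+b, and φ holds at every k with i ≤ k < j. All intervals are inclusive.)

2

Need earliest j ≥ 0 with F[0,2] s, and (¬r ∧ q) at every k in [0,j-1].
  j=0: rhs fails.
  j=1: rhs fails.
  j=2: rhs holds; lhs holds on [0,1]. k = 2.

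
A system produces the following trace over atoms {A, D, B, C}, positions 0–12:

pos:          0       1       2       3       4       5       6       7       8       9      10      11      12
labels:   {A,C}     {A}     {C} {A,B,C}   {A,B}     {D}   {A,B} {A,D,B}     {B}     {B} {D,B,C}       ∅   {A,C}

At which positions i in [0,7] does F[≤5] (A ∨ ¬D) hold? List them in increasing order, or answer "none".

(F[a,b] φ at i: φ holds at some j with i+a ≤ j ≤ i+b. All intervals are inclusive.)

0, 1, 2, 3, 4, 5, 6, 7

Evaluate at each i in [0,7]:
  i=0: ✓ (witness j=0)
  i=1: ✓ (witness j=1)
  i=2: ✓ (witness j=2)
  i=3: ✓ (witness j=3)
  i=4: ✓ (witness j=4)
  i=5: ✓ (witness j=6)
  i=6: ✓ (witness j=6)
  i=7: ✓ (witness j=7)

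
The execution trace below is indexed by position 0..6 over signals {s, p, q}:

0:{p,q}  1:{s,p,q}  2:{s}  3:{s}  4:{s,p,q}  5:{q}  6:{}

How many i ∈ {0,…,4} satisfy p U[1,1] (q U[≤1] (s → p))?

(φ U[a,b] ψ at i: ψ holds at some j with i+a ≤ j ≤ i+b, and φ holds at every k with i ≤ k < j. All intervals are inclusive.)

Evaluate at each i in [0,4]:
  i=0: ✓ (rhs at j=1; lhs holds on [0,0])
  i=1: ✗ (no rhs in [2,2])
  i=2: ✗ (no rhs in [3,3])
  i=3: ✗ (lhs fails at k=3 before rhs at j=4)
  i=4: ✓ (rhs at j=5; lhs holds on [4,4])
Positions where it holds: {0, 4} → 2.

2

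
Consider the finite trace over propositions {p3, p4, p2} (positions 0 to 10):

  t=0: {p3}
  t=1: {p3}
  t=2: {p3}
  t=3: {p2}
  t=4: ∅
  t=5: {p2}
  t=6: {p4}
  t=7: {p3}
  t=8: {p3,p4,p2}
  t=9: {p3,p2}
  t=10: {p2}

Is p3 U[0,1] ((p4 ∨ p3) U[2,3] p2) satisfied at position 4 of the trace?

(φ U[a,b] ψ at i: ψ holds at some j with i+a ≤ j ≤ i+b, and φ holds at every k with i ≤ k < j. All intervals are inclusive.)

False

Need some j in [4,5] with ((p4 ∨ p3) U[2,3] p2), and p3 at every k in [4,j-1].
  j=4: ((p4 ∨ p3) U[2,3] p2) — fails.
  j=5: ((p4 ∨ p3) U[2,3] p2) — fails.
No j in the window works → until fails.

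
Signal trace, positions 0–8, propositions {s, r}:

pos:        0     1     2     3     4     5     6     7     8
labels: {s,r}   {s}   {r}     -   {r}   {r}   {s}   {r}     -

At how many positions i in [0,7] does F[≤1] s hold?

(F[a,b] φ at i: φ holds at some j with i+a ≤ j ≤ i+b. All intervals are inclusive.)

4

Evaluate at each i in [0,7]:
  i=0: ✓ (witness j=0)
  i=1: ✓ (witness j=1)
  i=2: ✗ (none in [2,3])
  i=3: ✗ (none in [3,4])
  i=4: ✗ (none in [4,5])
  i=5: ✓ (witness j=6)
  i=6: ✓ (witness j=6)
  i=7: ✗ (none in [7,8])
Positions where it holds: {0, 1, 5, 6} → 4.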